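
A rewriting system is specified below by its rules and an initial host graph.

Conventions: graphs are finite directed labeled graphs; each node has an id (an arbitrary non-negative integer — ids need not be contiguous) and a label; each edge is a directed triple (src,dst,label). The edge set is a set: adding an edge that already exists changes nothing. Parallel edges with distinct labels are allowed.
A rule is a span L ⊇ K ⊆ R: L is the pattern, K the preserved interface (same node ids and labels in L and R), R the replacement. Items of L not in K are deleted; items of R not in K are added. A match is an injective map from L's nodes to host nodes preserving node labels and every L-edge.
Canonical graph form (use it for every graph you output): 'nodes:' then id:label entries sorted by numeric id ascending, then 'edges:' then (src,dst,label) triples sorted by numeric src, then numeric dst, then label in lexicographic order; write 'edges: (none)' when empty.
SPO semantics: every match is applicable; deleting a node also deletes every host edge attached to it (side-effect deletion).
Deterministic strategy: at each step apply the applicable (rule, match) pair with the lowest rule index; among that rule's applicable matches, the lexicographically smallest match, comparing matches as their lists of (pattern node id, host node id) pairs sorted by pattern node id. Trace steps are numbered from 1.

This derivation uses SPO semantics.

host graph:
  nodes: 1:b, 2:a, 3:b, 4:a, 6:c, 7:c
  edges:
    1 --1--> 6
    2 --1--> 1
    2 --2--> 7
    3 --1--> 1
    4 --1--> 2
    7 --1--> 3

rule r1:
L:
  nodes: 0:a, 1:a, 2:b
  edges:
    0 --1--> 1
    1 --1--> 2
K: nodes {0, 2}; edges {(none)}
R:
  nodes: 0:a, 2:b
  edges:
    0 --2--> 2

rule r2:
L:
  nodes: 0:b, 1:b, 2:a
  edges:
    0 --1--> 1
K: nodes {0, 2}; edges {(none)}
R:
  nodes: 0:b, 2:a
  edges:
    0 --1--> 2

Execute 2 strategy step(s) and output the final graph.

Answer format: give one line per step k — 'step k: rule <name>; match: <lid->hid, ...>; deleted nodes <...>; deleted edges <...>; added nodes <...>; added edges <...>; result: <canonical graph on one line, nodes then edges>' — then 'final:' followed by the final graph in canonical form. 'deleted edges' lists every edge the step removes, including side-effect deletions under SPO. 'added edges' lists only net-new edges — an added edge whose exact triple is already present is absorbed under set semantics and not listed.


step 1: rule r1; match: 0->4, 1->2, 2->1; deleted nodes 2; deleted edges (2,1,1); (2,7,2); (4,2,1); added nodes (none); added edges (4,1,2); result: nodes: 1:b, 3:b, 4:a, 6:c, 7:c edges: (1,6,1); (3,1,1); (4,1,2); (7,3,1)
step 2: rule r2; match: 0->3, 1->1, 2->4; deleted nodes 1; deleted edges (1,6,1); (3,1,1); (4,1,2); added nodes (none); added edges (3,4,1); result: nodes: 3:b, 4:a, 6:c, 7:c edges: (3,4,1); (7,3,1)
final:
nodes: 3:b, 4:a, 6:c, 7:c
edges: (3,4,1); (7,3,1)


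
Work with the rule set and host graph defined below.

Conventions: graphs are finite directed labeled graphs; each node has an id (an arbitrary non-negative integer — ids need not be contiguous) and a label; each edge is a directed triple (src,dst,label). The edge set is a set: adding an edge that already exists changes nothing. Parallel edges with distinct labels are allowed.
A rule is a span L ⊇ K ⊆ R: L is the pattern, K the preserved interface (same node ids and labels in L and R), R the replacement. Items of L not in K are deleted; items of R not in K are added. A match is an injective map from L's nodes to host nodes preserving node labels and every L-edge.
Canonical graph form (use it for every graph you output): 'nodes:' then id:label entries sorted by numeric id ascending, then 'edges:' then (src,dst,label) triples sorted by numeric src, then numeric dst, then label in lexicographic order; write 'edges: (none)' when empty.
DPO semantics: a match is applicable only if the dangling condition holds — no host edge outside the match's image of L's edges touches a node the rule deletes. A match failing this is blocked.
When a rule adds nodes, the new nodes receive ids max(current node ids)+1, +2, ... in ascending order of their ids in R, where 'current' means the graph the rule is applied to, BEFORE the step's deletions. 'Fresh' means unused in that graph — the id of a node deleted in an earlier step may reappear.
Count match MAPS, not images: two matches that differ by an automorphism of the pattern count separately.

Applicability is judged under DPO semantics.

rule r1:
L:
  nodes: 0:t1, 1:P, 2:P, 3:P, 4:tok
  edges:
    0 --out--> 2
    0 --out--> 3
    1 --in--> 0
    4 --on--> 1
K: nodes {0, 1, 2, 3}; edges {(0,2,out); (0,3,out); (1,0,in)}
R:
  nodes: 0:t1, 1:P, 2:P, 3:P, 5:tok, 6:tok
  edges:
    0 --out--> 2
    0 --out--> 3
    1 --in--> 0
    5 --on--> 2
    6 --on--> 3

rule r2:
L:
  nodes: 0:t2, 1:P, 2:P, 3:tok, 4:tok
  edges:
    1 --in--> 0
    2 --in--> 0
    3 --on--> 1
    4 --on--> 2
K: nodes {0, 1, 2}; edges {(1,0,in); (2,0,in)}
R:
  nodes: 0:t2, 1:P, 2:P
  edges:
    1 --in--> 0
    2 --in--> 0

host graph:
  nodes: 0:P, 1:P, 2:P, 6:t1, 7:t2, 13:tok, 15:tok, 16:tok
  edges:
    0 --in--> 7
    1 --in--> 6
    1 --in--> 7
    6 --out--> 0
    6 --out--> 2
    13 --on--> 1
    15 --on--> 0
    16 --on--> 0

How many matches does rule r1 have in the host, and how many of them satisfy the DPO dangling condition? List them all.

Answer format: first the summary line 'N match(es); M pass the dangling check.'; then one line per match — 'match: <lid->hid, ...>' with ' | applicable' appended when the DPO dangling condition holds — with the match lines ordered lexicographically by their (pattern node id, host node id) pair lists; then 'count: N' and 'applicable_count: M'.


2 match(es); 2 pass the dangling check.
match: 0->6, 1->1, 2->0, 3->2, 4->13 | applicable
match: 0->6, 1->1, 2->2, 3->0, 4->13 | applicable
count: 2
applicable_count: 2


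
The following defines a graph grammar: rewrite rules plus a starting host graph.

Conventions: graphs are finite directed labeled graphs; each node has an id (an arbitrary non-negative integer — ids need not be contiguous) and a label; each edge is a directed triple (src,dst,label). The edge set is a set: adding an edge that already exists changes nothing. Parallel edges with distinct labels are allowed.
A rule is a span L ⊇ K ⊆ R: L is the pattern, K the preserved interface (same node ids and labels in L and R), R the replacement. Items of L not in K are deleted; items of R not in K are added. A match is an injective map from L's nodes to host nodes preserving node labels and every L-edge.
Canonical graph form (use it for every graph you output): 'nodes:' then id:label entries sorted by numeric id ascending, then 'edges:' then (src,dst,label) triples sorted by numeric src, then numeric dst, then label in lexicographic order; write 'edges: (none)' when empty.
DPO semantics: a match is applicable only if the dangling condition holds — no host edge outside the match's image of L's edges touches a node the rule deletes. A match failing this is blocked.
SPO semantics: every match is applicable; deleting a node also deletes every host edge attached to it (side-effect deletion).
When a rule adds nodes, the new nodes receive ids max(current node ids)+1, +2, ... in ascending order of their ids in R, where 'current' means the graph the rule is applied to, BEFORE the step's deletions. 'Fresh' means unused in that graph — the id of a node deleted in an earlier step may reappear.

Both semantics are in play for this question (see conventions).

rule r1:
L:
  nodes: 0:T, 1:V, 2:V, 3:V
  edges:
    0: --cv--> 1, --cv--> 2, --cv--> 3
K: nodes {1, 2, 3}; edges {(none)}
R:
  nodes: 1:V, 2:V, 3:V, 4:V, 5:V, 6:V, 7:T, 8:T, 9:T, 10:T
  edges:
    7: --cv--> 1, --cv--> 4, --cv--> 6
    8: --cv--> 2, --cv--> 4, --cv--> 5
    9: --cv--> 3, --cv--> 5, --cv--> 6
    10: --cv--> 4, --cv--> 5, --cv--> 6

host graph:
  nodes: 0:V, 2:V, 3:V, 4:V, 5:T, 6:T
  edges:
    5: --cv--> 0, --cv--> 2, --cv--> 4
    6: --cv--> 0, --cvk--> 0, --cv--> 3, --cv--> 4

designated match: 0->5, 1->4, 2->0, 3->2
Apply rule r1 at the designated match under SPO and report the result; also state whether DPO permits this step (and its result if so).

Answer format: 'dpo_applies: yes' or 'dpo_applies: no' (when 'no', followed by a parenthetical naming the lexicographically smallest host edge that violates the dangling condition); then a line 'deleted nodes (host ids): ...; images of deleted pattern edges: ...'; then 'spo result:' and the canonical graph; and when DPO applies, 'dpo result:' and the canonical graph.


dpo_applies: yes
deleted nodes (host ids): 5; images of deleted pattern edges: (5,0,cv); (5,2,cv); (5,4,cv)
spo result:
nodes: 0:V, 2:V, 3:V, 4:V, 6:T, 7:V, 8:V, 9:V, 10:T, 11:T, 12:T, 13:T
edges: (6,0,cv); (6,0,cvk); (6,3,cv); (6,4,cv); (10,4,cv); (10,7,cv); (10,9,cv); (11,0,cv); (11,7,cv); (11,8,cv); (12,2,cv); (12,8,cv); (12,9,cv); (13,7,cv); (13,8,cv); (13,9,cv)
dpo result:
nodes: 0:V, 2:V, 3:V, 4:V, 6:T, 7:V, 8:V, 9:V, 10:T, 11:T, 12:T, 13:T
edges: (6,0,cv); (6,0,cvk); (6,3,cv); (6,4,cv); (10,4,cv); (10,7,cv); (10,9,cv); (11,0,cv); (11,7,cv); (11,8,cv); (12,2,cv); (12,8,cv); (12,9,cv); (13,7,cv); (13,8,cv); (13,9,cv)


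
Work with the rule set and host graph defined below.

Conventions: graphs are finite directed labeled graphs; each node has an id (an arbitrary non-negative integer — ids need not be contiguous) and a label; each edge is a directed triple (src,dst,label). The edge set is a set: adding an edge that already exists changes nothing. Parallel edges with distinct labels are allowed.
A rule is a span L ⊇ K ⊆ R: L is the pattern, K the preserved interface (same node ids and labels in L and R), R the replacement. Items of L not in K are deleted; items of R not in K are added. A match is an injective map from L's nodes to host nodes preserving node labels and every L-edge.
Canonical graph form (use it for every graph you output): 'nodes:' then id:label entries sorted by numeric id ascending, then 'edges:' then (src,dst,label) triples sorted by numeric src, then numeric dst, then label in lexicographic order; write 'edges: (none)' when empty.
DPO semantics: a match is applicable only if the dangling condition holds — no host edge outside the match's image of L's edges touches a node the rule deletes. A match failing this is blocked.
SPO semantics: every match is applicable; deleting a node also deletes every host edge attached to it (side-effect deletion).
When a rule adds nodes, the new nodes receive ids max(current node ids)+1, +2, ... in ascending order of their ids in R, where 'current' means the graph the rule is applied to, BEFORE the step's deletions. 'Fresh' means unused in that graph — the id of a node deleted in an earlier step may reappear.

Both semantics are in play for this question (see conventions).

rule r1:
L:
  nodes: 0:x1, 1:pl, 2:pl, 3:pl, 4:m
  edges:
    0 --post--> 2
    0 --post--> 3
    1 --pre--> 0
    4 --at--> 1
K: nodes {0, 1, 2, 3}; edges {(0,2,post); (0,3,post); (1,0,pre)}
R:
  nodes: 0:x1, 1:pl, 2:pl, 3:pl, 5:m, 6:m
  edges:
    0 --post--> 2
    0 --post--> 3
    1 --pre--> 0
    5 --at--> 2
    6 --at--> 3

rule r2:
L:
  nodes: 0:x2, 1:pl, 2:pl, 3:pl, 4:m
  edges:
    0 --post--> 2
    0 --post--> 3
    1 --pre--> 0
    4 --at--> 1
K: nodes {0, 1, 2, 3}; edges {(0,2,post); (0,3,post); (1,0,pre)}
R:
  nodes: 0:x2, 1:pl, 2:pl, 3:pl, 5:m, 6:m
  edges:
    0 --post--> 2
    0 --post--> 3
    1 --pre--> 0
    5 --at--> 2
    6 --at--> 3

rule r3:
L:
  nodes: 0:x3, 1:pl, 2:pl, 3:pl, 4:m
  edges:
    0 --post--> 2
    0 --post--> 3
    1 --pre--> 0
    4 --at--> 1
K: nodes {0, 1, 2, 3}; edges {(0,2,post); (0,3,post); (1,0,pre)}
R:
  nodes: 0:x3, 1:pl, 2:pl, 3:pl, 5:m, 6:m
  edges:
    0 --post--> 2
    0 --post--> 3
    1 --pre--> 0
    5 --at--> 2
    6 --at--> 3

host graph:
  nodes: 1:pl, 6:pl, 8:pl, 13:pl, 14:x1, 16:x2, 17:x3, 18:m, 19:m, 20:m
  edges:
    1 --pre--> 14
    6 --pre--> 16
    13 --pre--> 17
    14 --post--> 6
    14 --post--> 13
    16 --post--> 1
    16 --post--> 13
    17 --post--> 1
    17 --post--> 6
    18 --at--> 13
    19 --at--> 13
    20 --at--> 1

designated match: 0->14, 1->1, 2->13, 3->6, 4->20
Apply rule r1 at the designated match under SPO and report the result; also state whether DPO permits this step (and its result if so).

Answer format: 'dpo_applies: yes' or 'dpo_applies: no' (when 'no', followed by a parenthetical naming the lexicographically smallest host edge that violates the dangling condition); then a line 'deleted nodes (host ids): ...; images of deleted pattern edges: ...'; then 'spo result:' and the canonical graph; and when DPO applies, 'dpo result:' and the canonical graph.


dpo_applies: yes
deleted nodes (host ids): 20; images of deleted pattern edges: (20,1,at)
spo result:
nodes: 1:pl, 6:pl, 8:pl, 13:pl, 14:x1, 16:x2, 17:x3, 18:m, 19:m, 21:m, 22:m
edges: (1,14,pre); (6,16,pre); (13,17,pre); (14,6,post); (14,13,post); (16,1,post); (16,13,post); (17,1,post); (17,6,post); (18,13,at); (19,13,at); (21,13,at); (22,6,at)
dpo result:
nodes: 1:pl, 6:pl, 8:pl, 13:pl, 14:x1, 16:x2, 17:x3, 18:m, 19:m, 21:m, 22:m
edges: (1,14,pre); (6,16,pre); (13,17,pre); (14,6,post); (14,13,post); (16,1,post); (16,13,post); (17,1,post); (17,6,post); (18,13,at); (19,13,at); (21,13,at); (22,6,at)


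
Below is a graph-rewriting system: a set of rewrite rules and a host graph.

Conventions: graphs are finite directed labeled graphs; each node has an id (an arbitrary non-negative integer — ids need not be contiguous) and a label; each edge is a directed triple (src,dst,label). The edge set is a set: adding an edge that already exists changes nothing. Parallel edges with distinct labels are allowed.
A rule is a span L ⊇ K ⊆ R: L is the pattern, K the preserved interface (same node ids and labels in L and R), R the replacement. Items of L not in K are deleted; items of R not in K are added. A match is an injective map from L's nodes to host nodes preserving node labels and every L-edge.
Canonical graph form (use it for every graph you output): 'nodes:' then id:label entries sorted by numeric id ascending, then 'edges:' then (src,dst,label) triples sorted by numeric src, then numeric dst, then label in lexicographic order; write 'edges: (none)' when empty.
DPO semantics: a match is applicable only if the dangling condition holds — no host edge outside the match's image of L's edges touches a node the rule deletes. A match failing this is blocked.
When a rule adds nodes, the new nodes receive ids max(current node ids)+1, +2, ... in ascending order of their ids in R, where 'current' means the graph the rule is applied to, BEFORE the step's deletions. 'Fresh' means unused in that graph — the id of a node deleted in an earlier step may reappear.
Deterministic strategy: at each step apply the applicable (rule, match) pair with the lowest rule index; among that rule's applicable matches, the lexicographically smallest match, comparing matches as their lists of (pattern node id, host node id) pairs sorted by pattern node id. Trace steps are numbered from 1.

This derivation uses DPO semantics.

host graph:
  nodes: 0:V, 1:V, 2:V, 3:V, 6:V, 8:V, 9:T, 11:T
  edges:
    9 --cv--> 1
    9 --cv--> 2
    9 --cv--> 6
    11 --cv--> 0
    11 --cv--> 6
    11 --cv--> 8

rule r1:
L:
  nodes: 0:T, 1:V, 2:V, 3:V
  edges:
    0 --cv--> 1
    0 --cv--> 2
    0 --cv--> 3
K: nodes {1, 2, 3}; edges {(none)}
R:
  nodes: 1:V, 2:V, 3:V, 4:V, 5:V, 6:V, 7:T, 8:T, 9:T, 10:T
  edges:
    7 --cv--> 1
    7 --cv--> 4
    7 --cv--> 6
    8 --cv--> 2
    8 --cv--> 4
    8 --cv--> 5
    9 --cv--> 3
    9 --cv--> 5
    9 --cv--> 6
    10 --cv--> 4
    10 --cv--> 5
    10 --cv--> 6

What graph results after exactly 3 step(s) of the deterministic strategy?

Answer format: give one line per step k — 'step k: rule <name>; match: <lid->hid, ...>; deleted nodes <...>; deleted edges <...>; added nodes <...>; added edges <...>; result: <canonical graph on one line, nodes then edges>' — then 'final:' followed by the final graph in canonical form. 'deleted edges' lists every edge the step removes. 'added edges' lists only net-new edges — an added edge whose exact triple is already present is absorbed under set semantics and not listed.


step 1: rule r1; match: 0->9, 1->1, 2->2, 3->6; deleted nodes 9; deleted edges (9,1,cv); (9,2,cv); (9,6,cv); added nodes 12, 13, 14, 15, 16, 17, 18; added edges (15,1,cv); (15,12,cv); (15,14,cv); (16,2,cv); (16,12,cv); (16,13,cv); (17,6,cv); (17,13,cv); (17,14,cv); (18,12,cv); (18,13,cv); (18,14,cv); result: nodes: 0:V, 1:V, 2:V, 3:V, 6:V, 8:V, 11:T, 12:V, 13:V, 14:V, 15:T, 16:T, 17:T, 18:T edges: (11,0,cv); (11,6,cv); (11,8,cv); (15,1,cv); (15,12,cv); (15,14,cv); (16,2,cv); (16,12,cv); (16,13,cv); (17,6,cv); (17,13,cv); (17,14,cv); (18,12,cv); (18,13,cv); (18,14,cv)
step 2: rule r1; match: 0->11, 1->0, 2->6, 3->8; deleted nodes 11; deleted edges (11,0,cv); (11,6,cv); (11,8,cv); added nodes 19, 20, 21, 22, 23, 24, 25; added edges (22,0,cv); (22,19,cv); (22,21,cv); (23,6,cv); (23,19,cv); (23,20,cv); (24,8,cv); (24,20,cv); (24,21,cv); (25,19,cv); (25,20,cv); (25,21,cv); result: nodes: 0:V, 1:V, 2:V, 3:V, 6:V, 8:V, 12:V, 13:V, 14:V, 15:T, 16:T, 17:T, 18:T, 19:V, 20:V, 21:V, 22:T, 23:T, 24:T, 25:T edges: (15,1,cv); (15,12,cv); (15,14,cv); (16,2,cv); (16,12,cv); (16,13,cv); (17,6,cv); (17,13,cv); (17,14,cv); (18,12,cv); (18,13,cv); (18,14,cv); (22,0,cv); (22,19,cv); (22,21,cv); (23,6,cv); (23,19,cv); (23,20,cv); (24,8,cv); (24,20,cv); (24,21,cv); (25,19,cv); (25,20,cv); (25,21,cv)
step 3: rule r1; match: 0->15, 1->1, 2->12, 3->14; deleted nodes 15; deleted edges (15,1,cv); (15,12,cv); (15,14,cv); added nodes 26, 27, 28, 29, 30, 31, 32; added edges (29,1,cv); (29,26,cv); (29,28,cv); (30,12,cv); (30,26,cv); (30,27,cv); (31,14,cv); (31,27,cv); (31,28,cv); (32,26,cv); (32,27,cv); (32,28,cv); result: nodes: 0:V, 1:V, 2:V, 3:V, 6:V, 8:V, 12:V, 13:V, 14:V, 16:T, 17:T, 18:T, 19:V, 20:V, 21:V, 22:T, 23:T, 24:T, 25:T, 26:V, 27:V, 28:V, 29:T, 30:T, 31:T, 32:T edges: (16,2,cv); (16,12,cv); (16,13,cv); (17,6,cv); (17,13,cv); (17,14,cv); (18,12,cv); (18,13,cv); (18,14,cv); (22,0,cv); (22,19,cv); (22,21,cv); (23,6,cv); (23,19,cv); (23,20,cv); (24,8,cv); (24,20,cv); (24,21,cv); (25,19,cv); (25,20,cv); (25,21,cv); (29,1,cv); (29,26,cv); (29,28,cv); (30,12,cv); (30,26,cv); (30,27,cv); (31,14,cv); (31,27,cv); (31,28,cv); (32,26,cv); (32,27,cv); (32,28,cv)
final:
nodes: 0:V, 1:V, 2:V, 3:V, 6:V, 8:V, 12:V, 13:V, 14:V, 16:T, 17:T, 18:T, 19:V, 20:V, 21:V, 22:T, 23:T, 24:T, 25:T, 26:V, 27:V, 28:V, 29:T, 30:T, 31:T, 32:T
edges: (16,2,cv); (16,12,cv); (16,13,cv); (17,6,cv); (17,13,cv); (17,14,cv); (18,12,cv); (18,13,cv); (18,14,cv); (22,0,cv); (22,19,cv); (22,21,cv); (23,6,cv); (23,19,cv); (23,20,cv); (24,8,cv); (24,20,cv); (24,21,cv); (25,19,cv); (25,20,cv); (25,21,cv); (29,1,cv); (29,26,cv); (29,28,cv); (30,12,cv); (30,26,cv); (30,27,cv); (31,14,cv); (31,27,cv); (31,28,cv); (32,26,cv); (32,27,cv); (32,28,cv)


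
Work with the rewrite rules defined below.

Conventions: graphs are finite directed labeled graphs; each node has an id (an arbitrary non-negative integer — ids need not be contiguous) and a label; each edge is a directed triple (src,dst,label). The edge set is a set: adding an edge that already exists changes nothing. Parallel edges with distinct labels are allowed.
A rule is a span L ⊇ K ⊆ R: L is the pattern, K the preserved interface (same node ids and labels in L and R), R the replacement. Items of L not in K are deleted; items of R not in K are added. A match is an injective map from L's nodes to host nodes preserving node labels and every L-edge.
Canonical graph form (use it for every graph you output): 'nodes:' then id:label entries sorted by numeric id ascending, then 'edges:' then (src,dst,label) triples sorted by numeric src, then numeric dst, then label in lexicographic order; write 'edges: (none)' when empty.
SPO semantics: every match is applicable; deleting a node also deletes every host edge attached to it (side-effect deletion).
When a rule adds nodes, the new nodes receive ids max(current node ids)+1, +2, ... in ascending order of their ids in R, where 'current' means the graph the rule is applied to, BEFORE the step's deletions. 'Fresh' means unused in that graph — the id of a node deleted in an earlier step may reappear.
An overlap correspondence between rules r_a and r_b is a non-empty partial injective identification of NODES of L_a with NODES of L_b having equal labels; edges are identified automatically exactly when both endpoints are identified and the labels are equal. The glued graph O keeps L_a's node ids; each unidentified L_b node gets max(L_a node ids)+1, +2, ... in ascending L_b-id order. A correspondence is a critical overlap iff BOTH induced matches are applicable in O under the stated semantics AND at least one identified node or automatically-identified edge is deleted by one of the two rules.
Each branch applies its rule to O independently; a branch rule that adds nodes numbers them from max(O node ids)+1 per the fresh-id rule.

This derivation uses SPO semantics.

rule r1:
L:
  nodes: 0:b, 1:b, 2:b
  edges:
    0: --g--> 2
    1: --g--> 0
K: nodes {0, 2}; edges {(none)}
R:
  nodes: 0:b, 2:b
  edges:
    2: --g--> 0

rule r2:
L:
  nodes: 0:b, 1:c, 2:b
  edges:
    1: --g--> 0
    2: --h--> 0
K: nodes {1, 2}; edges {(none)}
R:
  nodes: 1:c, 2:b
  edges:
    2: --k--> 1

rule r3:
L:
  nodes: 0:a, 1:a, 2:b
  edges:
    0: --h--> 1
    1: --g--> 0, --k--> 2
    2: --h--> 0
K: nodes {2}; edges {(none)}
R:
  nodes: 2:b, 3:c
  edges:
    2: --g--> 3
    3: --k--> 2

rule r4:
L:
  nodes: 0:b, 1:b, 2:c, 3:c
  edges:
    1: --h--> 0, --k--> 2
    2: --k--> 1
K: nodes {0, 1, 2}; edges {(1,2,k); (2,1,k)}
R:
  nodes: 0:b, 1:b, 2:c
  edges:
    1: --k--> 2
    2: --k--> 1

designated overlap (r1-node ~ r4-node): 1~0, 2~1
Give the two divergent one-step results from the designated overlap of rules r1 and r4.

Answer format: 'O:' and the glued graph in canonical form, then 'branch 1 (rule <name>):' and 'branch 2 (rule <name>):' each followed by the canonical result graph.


O:
nodes: 0:b, 1:b, 2:b, 3:c, 4:c
edges: (0,2,g); (1,0,g); (2,1,h); (2,3,k); (3,2,k)
branch 1 (rule r1):
nodes: 0:b, 2:b, 3:c, 4:c
edges: (2,0,g); (2,3,k); (3,2,k)
branch 2 (rule r4):
nodes: 0:b, 1:b, 2:b, 3:c
edges: (0,2,g); (1,0,g); (2,3,k); (3,2,k)


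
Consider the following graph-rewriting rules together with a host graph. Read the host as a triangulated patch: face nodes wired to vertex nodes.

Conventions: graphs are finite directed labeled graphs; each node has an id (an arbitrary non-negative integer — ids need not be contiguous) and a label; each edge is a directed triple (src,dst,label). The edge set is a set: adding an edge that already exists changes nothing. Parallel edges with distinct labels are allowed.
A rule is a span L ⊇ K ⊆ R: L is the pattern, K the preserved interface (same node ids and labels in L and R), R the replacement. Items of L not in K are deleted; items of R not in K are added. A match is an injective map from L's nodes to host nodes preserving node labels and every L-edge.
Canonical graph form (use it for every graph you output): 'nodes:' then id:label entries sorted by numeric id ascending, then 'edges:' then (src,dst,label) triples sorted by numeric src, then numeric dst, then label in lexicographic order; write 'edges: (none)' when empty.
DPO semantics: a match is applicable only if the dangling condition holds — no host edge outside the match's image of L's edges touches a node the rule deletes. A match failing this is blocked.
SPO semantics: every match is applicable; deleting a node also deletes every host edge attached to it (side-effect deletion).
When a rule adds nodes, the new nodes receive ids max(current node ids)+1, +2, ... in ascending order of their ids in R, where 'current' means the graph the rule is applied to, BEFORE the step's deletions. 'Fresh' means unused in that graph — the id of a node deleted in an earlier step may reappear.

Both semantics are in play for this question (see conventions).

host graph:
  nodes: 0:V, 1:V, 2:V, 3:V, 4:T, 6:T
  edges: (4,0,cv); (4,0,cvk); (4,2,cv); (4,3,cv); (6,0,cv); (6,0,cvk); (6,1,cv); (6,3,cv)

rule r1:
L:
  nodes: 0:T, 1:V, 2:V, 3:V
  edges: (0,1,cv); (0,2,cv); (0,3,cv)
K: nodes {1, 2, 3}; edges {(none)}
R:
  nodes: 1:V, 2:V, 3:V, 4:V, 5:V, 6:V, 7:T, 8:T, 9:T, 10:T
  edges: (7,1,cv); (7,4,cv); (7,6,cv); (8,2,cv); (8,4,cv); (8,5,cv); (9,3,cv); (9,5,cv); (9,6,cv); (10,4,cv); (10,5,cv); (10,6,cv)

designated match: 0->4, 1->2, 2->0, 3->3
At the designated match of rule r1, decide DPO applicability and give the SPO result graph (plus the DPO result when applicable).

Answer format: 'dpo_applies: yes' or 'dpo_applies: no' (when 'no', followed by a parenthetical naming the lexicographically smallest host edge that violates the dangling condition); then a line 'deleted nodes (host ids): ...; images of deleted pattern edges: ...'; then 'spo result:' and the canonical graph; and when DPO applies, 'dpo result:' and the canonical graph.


dpo_applies: no
(the rule deletes node 4, which keeps host edge (4,0,cvk) outside the match image — the dangling condition fails, DPO blocks; SPO proceeds and side-deletes such edges)
deleted nodes (host ids): 4; images of deleted pattern edges: (4,0,cv); (4,2,cv); (4,3,cv)
spo result:
nodes: 0:V, 1:V, 2:V, 3:V, 6:T, 7:V, 8:V, 9:V, 10:T, 11:T, 12:T, 13:T
edges: (6,0,cv); (6,0,cvk); (6,1,cv); (6,3,cv); (10,2,cv); (10,7,cv); (10,9,cv); (11,0,cv); (11,7,cv); (11,8,cv); (12,3,cv); (12,8,cv); (12,9,cv); (13,7,cv); (13,8,cv); (13,9,cv)


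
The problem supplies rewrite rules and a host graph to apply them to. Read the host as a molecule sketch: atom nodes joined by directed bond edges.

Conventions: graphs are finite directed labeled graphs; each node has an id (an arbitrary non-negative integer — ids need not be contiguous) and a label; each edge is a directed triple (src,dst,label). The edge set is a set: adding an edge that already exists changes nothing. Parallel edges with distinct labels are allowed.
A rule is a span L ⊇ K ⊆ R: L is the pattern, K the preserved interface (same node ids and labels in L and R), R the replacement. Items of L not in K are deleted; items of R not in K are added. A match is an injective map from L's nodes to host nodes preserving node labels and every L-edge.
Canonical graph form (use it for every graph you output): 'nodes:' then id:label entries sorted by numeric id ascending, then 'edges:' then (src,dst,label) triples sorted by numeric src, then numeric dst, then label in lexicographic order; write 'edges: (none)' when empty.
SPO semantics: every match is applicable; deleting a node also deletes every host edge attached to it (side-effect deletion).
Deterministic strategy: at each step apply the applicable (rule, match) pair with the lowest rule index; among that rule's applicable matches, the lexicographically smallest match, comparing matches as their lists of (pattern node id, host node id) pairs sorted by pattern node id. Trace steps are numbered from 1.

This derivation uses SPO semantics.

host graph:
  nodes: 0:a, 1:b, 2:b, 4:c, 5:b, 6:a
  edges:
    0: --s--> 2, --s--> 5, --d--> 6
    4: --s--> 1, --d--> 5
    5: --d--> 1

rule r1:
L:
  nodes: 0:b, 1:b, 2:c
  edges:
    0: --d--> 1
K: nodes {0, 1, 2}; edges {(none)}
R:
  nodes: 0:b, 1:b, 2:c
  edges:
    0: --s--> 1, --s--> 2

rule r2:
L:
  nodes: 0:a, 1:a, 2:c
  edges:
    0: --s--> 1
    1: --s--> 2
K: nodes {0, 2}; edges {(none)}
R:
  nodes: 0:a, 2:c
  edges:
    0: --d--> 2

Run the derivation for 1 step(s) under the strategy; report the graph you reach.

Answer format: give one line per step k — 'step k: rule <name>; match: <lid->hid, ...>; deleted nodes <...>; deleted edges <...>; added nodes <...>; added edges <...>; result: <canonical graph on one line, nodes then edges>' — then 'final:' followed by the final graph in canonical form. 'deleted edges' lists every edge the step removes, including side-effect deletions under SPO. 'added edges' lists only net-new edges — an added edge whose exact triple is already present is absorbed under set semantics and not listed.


step 1: rule r1; match: 0->5, 1->1, 2->4; deleted nodes (none); deleted edges (5,1,d); added nodes (none); added edges (5,1,s); (5,4,s); result: nodes: 0:a, 1:b, 2:b, 4:c, 5:b, 6:a edges: (0,2,s); (0,5,s); (0,6,d); (4,1,s); (4,5,d); (5,1,s); (5,4,s)
final:
nodes: 0:a, 1:b, 2:b, 4:c, 5:b, 6:a
edges: (0,2,s); (0,5,s); (0,6,d); (4,1,s); (4,5,d); (5,1,s); (5,4,s)


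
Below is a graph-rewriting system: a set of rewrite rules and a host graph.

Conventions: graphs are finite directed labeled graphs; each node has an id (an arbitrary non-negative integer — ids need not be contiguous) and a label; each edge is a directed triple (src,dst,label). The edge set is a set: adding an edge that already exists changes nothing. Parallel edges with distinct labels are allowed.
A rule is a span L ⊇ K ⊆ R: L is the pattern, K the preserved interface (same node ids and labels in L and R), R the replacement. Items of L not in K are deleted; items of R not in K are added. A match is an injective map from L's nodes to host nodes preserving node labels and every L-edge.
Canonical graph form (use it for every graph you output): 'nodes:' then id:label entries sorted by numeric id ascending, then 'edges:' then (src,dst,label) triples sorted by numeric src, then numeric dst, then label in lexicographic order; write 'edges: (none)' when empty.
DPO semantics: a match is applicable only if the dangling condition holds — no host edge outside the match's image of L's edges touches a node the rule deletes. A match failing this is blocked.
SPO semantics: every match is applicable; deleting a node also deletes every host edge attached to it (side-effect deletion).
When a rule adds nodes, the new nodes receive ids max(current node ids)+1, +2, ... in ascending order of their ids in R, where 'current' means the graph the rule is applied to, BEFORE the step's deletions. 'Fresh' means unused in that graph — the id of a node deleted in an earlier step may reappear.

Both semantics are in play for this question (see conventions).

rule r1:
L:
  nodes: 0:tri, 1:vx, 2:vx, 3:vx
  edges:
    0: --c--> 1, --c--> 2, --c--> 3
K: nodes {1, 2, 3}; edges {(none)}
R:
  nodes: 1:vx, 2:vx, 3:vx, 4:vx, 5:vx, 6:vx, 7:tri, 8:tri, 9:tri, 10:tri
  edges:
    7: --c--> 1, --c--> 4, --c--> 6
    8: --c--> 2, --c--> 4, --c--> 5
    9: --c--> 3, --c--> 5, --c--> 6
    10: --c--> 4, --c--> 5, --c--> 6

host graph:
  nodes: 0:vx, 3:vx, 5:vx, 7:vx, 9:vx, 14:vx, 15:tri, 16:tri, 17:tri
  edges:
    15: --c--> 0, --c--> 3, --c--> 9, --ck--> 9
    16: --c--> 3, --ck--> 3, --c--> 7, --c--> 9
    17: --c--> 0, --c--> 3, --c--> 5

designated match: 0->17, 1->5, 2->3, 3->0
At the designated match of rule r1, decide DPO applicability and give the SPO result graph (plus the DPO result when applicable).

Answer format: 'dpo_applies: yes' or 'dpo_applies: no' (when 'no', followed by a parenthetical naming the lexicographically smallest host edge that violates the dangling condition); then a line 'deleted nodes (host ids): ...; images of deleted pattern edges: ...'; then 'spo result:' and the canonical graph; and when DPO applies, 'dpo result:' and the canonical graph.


dpo_applies: yes
deleted nodes (host ids): 17; images of deleted pattern edges: (17,0,c); (17,3,c); (17,5,c)
spo result:
nodes: 0:vx, 3:vx, 5:vx, 7:vx, 9:vx, 14:vx, 15:tri, 16:tri, 18:vx, 19:vx, 20:vx, 21:tri, 22:tri, 23:tri, 24:tri
edges: (15,0,c); (15,3,c); (15,9,c); (15,9,ck); (16,3,c); (16,3,ck); (16,7,c); (16,9,c); (21,5,c); (21,18,c); (21,20,c); (22,3,c); (22,18,c); (22,19,c); (23,0,c); (23,19,c); (23,20,c); (24,18,c); (24,19,c); (24,20,c)
dpo result:
nodes: 0:vx, 3:vx, 5:vx, 7:vx, 9:vx, 14:vx, 15:tri, 16:tri, 18:vx, 19:vx, 20:vx, 21:tri, 22:tri, 23:tri, 24:tri
edges: (15,0,c); (15,3,c); (15,9,c); (15,9,ck); (16,3,c); (16,3,ck); (16,7,c); (16,9,c); (21,5,c); (21,18,c); (21,20,c); (22,3,c); (22,18,c); (22,19,c); (23,0,c); (23,19,c); (23,20,c); (24,18,c); (24,19,c); (24,20,c)


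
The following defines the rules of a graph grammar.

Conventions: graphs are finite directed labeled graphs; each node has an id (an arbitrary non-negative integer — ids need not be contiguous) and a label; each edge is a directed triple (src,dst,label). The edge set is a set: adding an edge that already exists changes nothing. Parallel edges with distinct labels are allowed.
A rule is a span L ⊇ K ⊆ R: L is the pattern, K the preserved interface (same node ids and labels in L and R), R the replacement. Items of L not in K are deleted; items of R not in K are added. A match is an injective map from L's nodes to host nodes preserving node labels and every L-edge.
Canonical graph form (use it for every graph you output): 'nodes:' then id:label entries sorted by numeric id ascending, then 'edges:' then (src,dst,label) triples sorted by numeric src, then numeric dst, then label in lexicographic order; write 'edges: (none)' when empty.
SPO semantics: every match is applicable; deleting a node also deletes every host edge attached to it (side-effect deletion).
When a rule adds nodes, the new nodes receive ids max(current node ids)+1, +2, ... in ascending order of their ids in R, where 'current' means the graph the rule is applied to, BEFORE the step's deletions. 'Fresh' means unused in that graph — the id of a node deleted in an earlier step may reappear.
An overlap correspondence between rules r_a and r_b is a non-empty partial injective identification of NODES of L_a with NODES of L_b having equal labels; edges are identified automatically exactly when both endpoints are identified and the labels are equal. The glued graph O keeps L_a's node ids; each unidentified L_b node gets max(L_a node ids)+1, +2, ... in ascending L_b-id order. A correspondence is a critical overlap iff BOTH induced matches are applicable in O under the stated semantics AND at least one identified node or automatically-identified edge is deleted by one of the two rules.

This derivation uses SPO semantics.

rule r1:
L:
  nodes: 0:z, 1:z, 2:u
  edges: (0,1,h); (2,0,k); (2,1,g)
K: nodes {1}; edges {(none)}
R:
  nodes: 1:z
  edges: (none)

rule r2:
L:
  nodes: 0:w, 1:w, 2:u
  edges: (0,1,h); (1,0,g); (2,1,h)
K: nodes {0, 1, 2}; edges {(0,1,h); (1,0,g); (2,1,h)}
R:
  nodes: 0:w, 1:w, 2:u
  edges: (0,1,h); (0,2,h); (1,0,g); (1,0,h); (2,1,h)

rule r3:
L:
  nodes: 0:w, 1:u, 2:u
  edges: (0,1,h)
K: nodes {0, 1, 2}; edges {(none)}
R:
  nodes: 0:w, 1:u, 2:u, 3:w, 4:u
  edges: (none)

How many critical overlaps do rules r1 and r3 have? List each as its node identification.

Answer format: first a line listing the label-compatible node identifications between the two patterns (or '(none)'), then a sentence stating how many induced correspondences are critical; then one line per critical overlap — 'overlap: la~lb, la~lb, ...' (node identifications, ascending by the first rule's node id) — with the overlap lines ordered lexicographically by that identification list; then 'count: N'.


label-compatible node identifications between L(r1) and L(r3): 2~1, 2~2
2 of the induced correspondences are critical overlaps of r1 and r3.
overlap: 2~1
overlap: 2~2
count: 2


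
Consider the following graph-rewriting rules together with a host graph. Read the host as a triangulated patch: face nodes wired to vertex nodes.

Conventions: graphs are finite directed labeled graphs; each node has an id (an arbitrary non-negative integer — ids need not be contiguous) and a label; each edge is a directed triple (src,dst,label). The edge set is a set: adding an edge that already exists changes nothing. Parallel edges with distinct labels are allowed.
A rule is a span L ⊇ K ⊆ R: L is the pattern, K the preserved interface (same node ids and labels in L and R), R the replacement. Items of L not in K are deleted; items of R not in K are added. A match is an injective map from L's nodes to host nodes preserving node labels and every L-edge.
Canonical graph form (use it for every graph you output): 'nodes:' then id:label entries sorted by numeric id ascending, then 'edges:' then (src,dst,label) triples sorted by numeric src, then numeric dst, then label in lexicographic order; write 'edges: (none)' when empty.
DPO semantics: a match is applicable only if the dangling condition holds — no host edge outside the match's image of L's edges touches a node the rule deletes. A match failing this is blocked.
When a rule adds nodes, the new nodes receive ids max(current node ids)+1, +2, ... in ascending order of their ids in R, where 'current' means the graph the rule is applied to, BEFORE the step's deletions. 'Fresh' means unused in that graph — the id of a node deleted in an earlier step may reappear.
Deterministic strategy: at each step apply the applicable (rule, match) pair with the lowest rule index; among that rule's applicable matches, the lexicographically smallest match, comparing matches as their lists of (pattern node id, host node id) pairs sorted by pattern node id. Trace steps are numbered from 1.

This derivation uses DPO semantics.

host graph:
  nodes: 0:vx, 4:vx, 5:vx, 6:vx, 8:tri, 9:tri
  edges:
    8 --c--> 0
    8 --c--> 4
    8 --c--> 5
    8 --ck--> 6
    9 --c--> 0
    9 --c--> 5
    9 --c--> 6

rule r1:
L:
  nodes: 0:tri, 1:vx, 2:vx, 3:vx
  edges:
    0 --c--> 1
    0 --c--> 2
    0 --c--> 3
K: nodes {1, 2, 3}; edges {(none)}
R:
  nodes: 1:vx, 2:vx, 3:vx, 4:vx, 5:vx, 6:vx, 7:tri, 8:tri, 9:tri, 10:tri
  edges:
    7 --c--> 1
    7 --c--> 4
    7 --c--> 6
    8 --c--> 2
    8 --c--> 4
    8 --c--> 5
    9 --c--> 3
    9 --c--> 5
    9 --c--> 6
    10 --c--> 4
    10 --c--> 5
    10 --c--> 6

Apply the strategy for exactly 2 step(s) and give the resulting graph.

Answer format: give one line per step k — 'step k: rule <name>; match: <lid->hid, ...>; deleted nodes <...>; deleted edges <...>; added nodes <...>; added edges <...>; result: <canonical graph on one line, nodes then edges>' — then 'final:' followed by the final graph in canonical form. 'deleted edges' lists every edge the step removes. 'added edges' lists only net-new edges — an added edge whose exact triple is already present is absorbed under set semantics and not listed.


step 1: rule r1; match: 0->9, 1->0, 2->5, 3->6; deleted nodes 9; deleted edges (9,0,c); (9,5,c); (9,6,c); added nodes 10, 11, 12, 13, 14, 15, 16; added edges (13,0,c); (13,10,c); (13,12,c); (14,5,c); (14,10,c); (14,11,c); (15,6,c); (15,11,c); (15,12,c); (16,10,c); (16,11,c); (16,12,c); result: nodes: 0:vx, 4:vx, 5:vx, 6:vx, 8:tri, 10:vx, 11:vx, 12:vx, 13:tri, 14:tri, 15:tri, 16:tri edges: (8,0,c); (8,4,c); (8,5,c); (8,6,ck); (13,0,c); (13,10,c); (13,12,c); (14,5,c); (14,10,c); (14,11,c); (15,6,c); (15,11,c); (15,12,c); (16,10,c); (16,11,c); (16,12,c)
step 2: rule r1; match: 0->13, 1->0, 2->10, 3->12; deleted nodes 13; deleted edges (13,0,c); (13,10,c); (13,12,c); added nodes 17, 18, 19, 20, 21, 22, 23; added edges (20,0,c); (20,17,c); (20,19,c); (21,10,c); (21,17,c); (21,18,c); (22,12,c); (22,18,c); (22,19,c); (23,17,c); (23,18,c); (23,19,c); result: nodes: 0:vx, 4:vx, 5:vx, 6:vx, 8:tri, 10:vx, 11:vx, 12:vx, 14:tri, 15:tri, 16:tri, 17:vx, 18:vx, 19:vx, 20:tri, 21:tri, 22:tri, 23:tri edges: (8,0,c); (8,4,c); (8,5,c); (8,6,ck); (14,5,c); (14,10,c); (14,11,c); (15,6,c); (15,11,c); (15,12,c); (16,10,c); (16,11,c); (16,12,c); (20,0,c); (20,17,c); (20,19,c); (21,10,c); (21,17,c); (21,18,c); (22,12,c); (22,18,c); (22,19,c); (23,17,c); (23,18,c); (23,19,c)
final:
nodes: 0:vx, 4:vx, 5:vx, 6:vx, 8:tri, 10:vx, 11:vx, 12:vx, 14:tri, 15:tri, 16:tri, 17:vx, 18:vx, 19:vx, 20:tri, 21:tri, 22:tri, 23:tri
edges: (8,0,c); (8,4,c); (8,5,c); (8,6,ck); (14,5,c); (14,10,c); (14,11,c); (15,6,c); (15,11,c); (15,12,c); (16,10,c); (16,11,c); (16,12,c); (20,0,c); (20,17,c); (20,19,c); (21,10,c); (21,17,c); (21,18,c); (22,12,c); (22,18,c); (22,19,c); (23,17,c); (23,18,c); (23,19,c)


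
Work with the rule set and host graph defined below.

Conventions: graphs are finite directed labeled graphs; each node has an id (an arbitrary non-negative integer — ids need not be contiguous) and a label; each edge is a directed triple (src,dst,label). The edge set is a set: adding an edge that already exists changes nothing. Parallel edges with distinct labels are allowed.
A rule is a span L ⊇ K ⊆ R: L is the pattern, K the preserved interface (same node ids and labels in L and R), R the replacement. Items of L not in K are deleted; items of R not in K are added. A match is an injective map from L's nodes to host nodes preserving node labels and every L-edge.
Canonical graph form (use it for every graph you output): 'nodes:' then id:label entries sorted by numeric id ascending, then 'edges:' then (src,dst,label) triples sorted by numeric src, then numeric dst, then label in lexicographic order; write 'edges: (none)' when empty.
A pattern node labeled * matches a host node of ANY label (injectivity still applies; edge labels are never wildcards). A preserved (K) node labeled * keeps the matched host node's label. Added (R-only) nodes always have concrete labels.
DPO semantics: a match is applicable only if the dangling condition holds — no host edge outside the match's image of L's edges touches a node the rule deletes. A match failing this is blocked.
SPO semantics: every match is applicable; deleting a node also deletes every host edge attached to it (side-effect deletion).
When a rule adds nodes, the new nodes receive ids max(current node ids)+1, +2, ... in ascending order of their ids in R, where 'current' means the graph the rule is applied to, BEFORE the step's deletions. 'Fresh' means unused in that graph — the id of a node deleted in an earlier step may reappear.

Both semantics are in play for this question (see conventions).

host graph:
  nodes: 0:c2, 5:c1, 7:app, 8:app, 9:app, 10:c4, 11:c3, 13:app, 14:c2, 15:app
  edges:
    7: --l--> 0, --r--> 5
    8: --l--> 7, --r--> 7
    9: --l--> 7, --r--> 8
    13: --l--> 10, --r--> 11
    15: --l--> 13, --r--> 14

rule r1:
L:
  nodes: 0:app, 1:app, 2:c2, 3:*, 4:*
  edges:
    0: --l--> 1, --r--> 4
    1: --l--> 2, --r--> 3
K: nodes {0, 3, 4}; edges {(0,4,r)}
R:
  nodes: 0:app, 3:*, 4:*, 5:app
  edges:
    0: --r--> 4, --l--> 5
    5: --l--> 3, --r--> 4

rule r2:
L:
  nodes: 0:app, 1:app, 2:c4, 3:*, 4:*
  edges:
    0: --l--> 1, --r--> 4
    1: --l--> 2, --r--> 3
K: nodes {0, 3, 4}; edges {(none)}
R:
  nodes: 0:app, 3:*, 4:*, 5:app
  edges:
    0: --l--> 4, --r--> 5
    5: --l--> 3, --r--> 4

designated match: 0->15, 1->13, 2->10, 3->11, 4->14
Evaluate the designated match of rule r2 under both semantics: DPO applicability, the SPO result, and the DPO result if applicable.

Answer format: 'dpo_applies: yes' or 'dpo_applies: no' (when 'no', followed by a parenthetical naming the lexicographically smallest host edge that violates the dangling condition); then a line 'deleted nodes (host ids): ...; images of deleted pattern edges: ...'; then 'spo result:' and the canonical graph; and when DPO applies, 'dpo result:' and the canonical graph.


dpo_applies: yes
deleted nodes (host ids): 10, 13; images of deleted pattern edges: (13,10,l); (13,11,r); (15,13,l); (15,14,r)
spo result:
nodes: 0:c2, 5:c1, 7:app, 8:app, 9:app, 11:c3, 14:c2, 15:app, 16:app
edges: (7,0,l); (7,5,r); (8,7,l); (8,7,r); (9,7,l); (9,8,r); (15,14,l); (15,16,r); (16,11,l); (16,14,r)
dpo result:
nodes: 0:c2, 5:c1, 7:app, 8:app, 9:app, 11:c3, 14:c2, 15:app, 16:app
edges: (7,0,l); (7,5,r); (8,7,l); (8,7,r); (9,7,l); (9,8,r); (15,14,l); (15,16,r); (16,11,l); (16,14,r)
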